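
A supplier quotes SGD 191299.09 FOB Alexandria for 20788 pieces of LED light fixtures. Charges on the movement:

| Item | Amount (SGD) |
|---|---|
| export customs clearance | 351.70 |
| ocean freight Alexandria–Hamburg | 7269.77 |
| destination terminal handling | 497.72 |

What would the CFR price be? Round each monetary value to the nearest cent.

Not relevant to the conversion: export clearance — on the seller under both FOB and CFR; already in the FOB price and stays in the CFR price. destination terminal — on the buyer under both terms; not part of either seller's price.
From FOB to CFR, the seller additionally bears: freight.
CFR price = 191299.09 + 7269.77 = 198568.86

CFR price: SGD 198568.86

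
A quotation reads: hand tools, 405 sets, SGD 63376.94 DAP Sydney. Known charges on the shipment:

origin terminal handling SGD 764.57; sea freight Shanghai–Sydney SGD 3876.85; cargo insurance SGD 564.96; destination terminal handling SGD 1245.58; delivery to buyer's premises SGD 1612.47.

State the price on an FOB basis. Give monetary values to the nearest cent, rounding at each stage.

Not relevant to the conversion: origin terminal — on the seller under both DAP and FOB; already in the DAP price and stays in the FOB price.
From DAP to FOB, the seller no longer bears: freight, insurance, destination terminal, delivery.
FOB price = 63376.94 − 3876.85 − 564.96 − 1245.58 − 1612.47 = 56077.08

FOB price: SGD 56077.08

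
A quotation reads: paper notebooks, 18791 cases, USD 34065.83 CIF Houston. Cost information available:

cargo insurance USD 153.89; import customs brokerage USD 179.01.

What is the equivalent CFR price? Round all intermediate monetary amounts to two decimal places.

CFR price: USD 33911.94

Not relevant to the conversion: brokerage — on the buyer under both terms; not part of either seller's price.
From CIF to CFR, the seller no longer bears: insurance.
CFR price = 34065.83 − 153.89 = 33911.94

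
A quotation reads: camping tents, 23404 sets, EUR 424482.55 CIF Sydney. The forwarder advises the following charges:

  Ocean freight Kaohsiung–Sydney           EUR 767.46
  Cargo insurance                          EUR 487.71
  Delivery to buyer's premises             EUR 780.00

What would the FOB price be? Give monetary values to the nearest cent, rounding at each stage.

FOB price: EUR 423227.38

Not relevant to the conversion: delivery — on the buyer under both terms; not part of either seller's price.
From CIF to FOB, the seller no longer bears: freight, insurance.
FOB price = 424482.55 − 767.46 − 487.71 = 423227.38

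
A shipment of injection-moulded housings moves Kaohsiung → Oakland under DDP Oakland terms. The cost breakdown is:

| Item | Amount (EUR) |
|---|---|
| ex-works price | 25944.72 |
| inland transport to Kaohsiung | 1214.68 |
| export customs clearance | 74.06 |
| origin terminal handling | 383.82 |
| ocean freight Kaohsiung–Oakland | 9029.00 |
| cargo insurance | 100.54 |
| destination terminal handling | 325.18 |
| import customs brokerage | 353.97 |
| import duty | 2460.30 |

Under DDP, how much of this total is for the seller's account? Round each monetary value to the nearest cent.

Seller's account: EUR 39886.27

DDP: the seller bears all costs including import duty.
Seller's account: goods 25944.72 + inland to port 1214.68 + export clearance 74.06 + origin terminal 383.82 + freight 9029.00 + insurance 100.54 + destination terminal 325.18 + brokerage 353.97 + duty 2460.30 = 39886.27
Buyer's account: 0.00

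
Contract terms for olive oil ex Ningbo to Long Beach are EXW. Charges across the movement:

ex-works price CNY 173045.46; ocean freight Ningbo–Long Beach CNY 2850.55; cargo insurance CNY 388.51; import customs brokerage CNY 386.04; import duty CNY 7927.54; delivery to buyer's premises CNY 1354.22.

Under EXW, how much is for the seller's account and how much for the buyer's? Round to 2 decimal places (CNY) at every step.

EXW: the seller makes goods available at their premises; the buyer bears all onward costs.
Seller's account: goods 173045.46 = 173045.46
Buyer's account: freight 2850.55 + insurance 388.51 + brokerage 386.04 + duty 7927.54 + delivery 1354.22 = 12906.86

Seller: CNY 173045.46; buyer: CNY 12906.86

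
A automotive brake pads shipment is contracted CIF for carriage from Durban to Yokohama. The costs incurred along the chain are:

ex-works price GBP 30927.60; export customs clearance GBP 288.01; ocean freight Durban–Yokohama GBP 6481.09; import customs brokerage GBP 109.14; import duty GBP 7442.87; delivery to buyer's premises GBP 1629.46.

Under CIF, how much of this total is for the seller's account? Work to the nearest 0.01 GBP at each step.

Seller's account: GBP 37696.70

CIF: the seller pays costs through ocean freight and marine insurance to the destination port.
Seller's account: goods 30927.60 + export clearance 288.01 + freight 6481.09 = 37696.70
Buyer's account: brokerage 109.14 + duty 7442.87 + delivery 1629.46 = 9181.47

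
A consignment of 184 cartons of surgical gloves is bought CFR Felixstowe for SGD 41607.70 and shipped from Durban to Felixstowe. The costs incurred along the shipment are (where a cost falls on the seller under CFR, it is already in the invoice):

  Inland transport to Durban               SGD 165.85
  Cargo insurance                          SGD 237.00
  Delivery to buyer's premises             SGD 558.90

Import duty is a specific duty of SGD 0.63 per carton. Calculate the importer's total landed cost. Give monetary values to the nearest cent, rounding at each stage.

Total landed cost: SGD 42519.52

CFR: the seller pays costs through ocean freight to the destination port, but not insurance.
Already in the invoice (seller's account under CFR): inland to port — exclude.
CIF value = CFR price + insurance = 41607.70 + 237.00 = 41844.70
Import duty = 184 × 0.63 = 115.92
Buyer bears: insurance 237.00 + delivery 558.90 + duty 115.92 = 911.82
Landed cost = invoice 41607.70 + 911.82 = 42519.52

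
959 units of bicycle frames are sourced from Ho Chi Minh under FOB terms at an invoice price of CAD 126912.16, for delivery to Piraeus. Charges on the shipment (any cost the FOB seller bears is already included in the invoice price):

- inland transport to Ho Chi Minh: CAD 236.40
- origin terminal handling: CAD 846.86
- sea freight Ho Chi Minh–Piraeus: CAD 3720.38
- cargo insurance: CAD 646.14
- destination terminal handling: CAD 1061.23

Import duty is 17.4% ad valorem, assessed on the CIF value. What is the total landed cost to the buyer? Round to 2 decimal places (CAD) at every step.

FOB: the seller bears costs until goods are on board at the origin port; the buyer bears freight, insurance and all costs thereafter.
Already in the invoice (seller's account under FOB): inland to port, origin terminal — exclude.
CIF value = FOB price + freight + insurance = 126912.16 + 3720.38 + 646.14 = 131278.68
Import duty = 131278.68 × 17.4% = 22842.49
Buyer bears: freight 3720.38 + insurance 646.14 + destination terminal 1061.23 + duty 22842.49 = 28270.24
Landed cost = invoice 126912.16 + 28270.24 = 155182.40

Total landed cost: CAD 155182.40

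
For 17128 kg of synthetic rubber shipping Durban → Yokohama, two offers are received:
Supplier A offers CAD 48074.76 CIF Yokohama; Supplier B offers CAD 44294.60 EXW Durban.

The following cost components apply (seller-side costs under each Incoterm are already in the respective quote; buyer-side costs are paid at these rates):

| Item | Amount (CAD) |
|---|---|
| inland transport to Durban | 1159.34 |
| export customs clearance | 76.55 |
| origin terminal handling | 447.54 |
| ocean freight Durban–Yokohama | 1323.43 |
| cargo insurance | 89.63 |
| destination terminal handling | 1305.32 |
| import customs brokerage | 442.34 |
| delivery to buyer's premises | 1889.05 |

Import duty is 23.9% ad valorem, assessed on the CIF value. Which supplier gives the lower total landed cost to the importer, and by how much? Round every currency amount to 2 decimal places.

Supplier A (CIF):
The CIF price already equals the CIF value: 48074.76
Import duty = 48074.76 × 23.9% = 11489.87
Buyer bears (A): 1305.32 + 442.34 + 1889.05 = 3636.71
Landed cost (A) = invoice 48074.76 + 3636.71 + duty 11489.87 = 63201.34
Supplier B (EXW):
CIF value = EXW price + inland to port + export clearance + origin terminal + freight + insurance = 44294.60 + 1159.34 + 76.55 + 447.54 + 1323.43 + 89.63 = 47391.09
Import duty = 47391.09 × 23.9% = 11326.47
Buyer bears (B): 1159.34 + 76.55 + 447.54 + 1323.43 + 89.63 + 1305.32 + 442.34 + 1889.05 = 6733.20
Landed cost (B) = invoice 44294.60 + 6733.20 + duty 11326.47 = 62354.27
Difference = |63201.34 − 62354.27| = 847.07

Supplier B is cheaper by CAD 847.07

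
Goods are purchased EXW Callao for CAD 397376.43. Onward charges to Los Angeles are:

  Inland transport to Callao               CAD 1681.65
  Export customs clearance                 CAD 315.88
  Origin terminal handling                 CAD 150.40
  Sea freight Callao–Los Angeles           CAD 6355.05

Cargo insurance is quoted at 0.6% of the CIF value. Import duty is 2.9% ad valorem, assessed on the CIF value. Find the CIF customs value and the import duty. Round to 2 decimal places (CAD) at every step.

CIF value: CAD 408329.39; import duty: CAD 11841.55

Let C be the CIF value. C = EXW price + pre-shipment costs + freight + 0.6% × C
C − 0.6% × C = 397376.43 + 1681.65 + 315.88 + 150.40 + 6355.05
0.994 × C = 405879.41
C = 405879.41 / 0.994 = 408329.39
Insurance premium = 0.6% × 408329.39 = 2449.98
Import duty = 408329.39 × 2.9% = 11841.55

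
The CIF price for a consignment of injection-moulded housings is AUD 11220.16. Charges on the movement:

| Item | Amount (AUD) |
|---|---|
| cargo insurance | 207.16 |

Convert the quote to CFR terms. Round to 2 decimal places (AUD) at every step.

CFR price: AUD 11013.00

From CIF to CFR, the seller no longer bears: insurance.
CFR price = 11220.16 − 207.16 = 11013.00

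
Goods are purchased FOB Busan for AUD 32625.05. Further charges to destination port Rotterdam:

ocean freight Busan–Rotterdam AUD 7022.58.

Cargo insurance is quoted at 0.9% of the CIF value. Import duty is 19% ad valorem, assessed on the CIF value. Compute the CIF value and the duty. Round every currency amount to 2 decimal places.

Let C be the CIF value. C = FOB price + freight + 0.9% × C
C − 0.9% × C = 32625.05 + 7022.58
0.991 × C = 39647.63
C = 39647.63 / 0.991 = 40007.70
Insurance premium = 0.9% × 40007.70 = 360.07
Import duty = 40007.70 × 19% = 7601.46

CIF value: AUD 40007.70; import duty: AUD 7601.46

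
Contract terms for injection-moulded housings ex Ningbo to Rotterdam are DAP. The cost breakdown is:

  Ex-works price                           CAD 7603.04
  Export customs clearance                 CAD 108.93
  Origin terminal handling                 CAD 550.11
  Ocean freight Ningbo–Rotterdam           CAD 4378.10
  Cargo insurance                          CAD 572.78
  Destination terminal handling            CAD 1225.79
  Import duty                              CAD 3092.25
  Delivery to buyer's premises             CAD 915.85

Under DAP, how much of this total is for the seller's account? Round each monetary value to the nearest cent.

Seller's account: CAD 15354.60

DAP: the seller bears all costs to the named destination except import duty and clearance.
Seller's account: goods 7603.04 + export clearance 108.93 + origin terminal 550.11 + freight 4378.10 + insurance 572.78 + destination terminal 1225.79 + delivery 915.85 = 15354.60
Buyer's account: duty 3092.25 = 3092.25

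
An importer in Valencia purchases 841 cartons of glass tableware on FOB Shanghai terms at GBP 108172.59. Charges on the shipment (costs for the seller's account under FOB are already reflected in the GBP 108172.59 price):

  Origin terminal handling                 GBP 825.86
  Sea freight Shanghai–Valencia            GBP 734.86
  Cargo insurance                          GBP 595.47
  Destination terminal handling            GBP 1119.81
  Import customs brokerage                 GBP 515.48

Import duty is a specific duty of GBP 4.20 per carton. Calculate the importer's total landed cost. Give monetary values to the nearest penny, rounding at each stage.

Total landed cost: GBP 114670.41

FOB: the seller bears costs until goods are on board at the origin port; the buyer bears freight, insurance and all costs thereafter.
Already in the invoice (seller's account under FOB): origin terminal — exclude.
CIF value = FOB price + freight + insurance = 108172.59 + 734.86 + 595.47 = 109502.92
Import duty = 841 × 4.20 = 3532.20
Buyer bears: freight 734.86 + insurance 595.47 + destination terminal 1119.81 + brokerage 515.48 + duty 3532.20 = 6497.82
Landed cost = invoice 108172.59 + 6497.82 = 114670.41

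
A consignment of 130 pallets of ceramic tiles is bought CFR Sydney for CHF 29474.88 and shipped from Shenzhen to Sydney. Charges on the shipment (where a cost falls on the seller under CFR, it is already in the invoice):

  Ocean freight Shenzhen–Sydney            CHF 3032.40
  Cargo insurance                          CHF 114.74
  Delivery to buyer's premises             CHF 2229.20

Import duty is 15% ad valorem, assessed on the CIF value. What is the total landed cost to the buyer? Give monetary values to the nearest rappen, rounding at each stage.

CFR: the seller pays costs through ocean freight to the destination port, but not insurance.
Already in the invoice (seller's account under CFR): freight — exclude.
CIF value = CFR price + insurance = 29474.88 + 114.74 = 29589.62
Import duty = 29589.62 × 15% = 4438.44
Buyer bears: insurance 114.74 + delivery 2229.20 + duty 4438.44 = 6782.38
Landed cost = invoice 29474.88 + 6782.38 = 36257.26

Total landed cost: CHF 36257.26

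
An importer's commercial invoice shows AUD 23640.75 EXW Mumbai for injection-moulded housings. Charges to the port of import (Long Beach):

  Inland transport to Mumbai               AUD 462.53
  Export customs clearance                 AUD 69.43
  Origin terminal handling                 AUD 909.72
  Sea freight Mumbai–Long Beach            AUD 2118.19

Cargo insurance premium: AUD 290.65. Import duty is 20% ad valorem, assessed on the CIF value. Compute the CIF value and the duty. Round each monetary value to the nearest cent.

CIF = EXW price + pre-shipment costs + freight + insurance
CIF = 23640.75 + 462.53 + 69.43 + 909.72 + 2118.19 + 290.65 = 27491.27
Import duty = 27491.27 × 20% = 5498.25

CIF value: AUD 27491.27; import duty: AUD 5498.25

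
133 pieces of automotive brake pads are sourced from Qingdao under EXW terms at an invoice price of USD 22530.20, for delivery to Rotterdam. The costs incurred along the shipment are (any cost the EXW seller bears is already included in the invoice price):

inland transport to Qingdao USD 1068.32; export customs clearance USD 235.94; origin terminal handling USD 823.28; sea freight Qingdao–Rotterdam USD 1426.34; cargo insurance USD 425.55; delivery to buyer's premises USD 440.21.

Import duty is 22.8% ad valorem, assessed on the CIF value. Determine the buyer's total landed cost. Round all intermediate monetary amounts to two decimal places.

Total landed cost: USD 32994.04

EXW: the seller makes goods available at their premises; the buyer bears all onward costs.
CIF value = EXW price + inland to port + export clearance + origin terminal + freight + insurance = 22530.20 + 1068.32 + 235.94 + 823.28 + 1426.34 + 425.55 = 26509.63
Import duty = 26509.63 × 22.8% = 6044.20
Buyer bears: inland to port 1068.32 + export clearance 235.94 + origin terminal 823.28 + freight 1426.34 + insurance 425.55 + delivery 440.21 + duty 6044.20 = 10463.84
Landed cost = invoice 22530.20 + 10463.84 = 32994.04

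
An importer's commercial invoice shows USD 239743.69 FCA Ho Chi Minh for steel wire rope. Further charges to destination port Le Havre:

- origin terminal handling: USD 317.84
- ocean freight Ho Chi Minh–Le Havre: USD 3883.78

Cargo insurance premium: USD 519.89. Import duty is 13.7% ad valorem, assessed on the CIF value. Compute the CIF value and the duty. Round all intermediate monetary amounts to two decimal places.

CIF = FCA price + pre-shipment costs + freight + insurance
CIF = 239743.69 + 317.84 + 3883.78 + 519.89 = 244465.20
Import duty = 244465.20 × 13.7% = 33491.73

CIF value: USD 244465.20; import duty: USD 33491.73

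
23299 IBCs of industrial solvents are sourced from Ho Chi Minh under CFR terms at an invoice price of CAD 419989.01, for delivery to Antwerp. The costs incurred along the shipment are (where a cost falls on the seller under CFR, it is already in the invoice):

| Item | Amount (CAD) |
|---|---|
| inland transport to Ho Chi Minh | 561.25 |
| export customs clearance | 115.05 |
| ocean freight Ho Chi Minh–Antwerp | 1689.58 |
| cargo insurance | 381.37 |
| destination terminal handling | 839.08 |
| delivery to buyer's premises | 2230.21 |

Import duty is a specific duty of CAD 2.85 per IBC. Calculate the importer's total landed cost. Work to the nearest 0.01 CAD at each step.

CFR: the seller pays costs through ocean freight to the destination port, but not insurance.
Already in the invoice (seller's account under CFR): inland to port, export clearance, freight — exclude.
CIF value = CFR price + insurance = 419989.01 + 381.37 = 420370.38
Import duty = 23299 × 2.85 = 66402.15
Buyer bears: insurance 381.37 + destination terminal 839.08 + delivery 2230.21 + duty 66402.15 = 69852.81
Landed cost = invoice 419989.01 + 69852.81 = 489841.82

Total landed cost: CAD 489841.82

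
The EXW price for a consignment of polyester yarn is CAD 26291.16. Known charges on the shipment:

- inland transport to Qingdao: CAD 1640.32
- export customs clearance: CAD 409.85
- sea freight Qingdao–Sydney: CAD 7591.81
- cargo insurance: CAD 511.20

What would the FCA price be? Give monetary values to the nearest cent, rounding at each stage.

FCA price: CAD 28341.33

Not relevant to the conversion: freight, insurance — on the buyer under both terms; not part of either seller's price.
From EXW to FCA, the seller additionally bears: inland to port, export clearance.
FCA price = 26291.16 + 1640.32 + 409.85 = 28341.33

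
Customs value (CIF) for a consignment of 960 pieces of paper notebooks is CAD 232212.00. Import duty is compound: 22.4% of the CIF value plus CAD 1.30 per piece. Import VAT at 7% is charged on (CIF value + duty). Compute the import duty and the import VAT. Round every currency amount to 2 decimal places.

Import duty: CAD 53263.49; import VAT: CAD 19983.28

Ad valorem component: 232212.00 × 22.4% = 52015.49
Specific component: 960 × 1.30 = 1248.00
Import duty = 52015.49 + 1248.00 = 53263.49
VAT base = CIF + duty = 232212.00 + 53263.49 = 285475.49
Import VAT = 285475.49 × 7% = 19983.28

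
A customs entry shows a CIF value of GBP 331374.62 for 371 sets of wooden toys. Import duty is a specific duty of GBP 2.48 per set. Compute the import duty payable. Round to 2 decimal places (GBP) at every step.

Import duty: GBP 920.08

Import duty = 371 × 2.48 = 920.08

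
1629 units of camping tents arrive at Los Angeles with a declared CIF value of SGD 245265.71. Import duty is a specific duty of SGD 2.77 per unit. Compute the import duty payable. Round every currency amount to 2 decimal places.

Import duty = 1629 × 2.77 = 4512.33

Import duty: SGD 4512.33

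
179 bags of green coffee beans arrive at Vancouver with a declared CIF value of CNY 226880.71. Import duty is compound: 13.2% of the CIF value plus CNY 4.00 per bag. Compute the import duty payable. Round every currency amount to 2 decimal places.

Import duty: CNY 30664.25

Ad valorem component: 226880.71 × 13.2% = 29948.25
Specific component: 179 × 4.00 = 716.00
Import duty = 29948.25 + 716.00 = 30664.25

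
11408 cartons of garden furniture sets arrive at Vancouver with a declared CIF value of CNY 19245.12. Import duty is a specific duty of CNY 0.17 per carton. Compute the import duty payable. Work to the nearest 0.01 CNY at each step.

Import duty = 11408 × 0.17 = 1939.36

Import duty: CNY 1939.36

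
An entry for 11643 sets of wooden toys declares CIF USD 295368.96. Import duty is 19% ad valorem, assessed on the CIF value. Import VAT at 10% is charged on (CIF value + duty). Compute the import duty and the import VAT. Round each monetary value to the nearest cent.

Import duty: USD 56120.10; import VAT: USD 35148.91

Import duty = 295368.96 × 19% = 56120.10
VAT base = CIF + duty = 295368.96 + 56120.10 = 351489.06
Import VAT = 351489.06 × 10% = 35148.91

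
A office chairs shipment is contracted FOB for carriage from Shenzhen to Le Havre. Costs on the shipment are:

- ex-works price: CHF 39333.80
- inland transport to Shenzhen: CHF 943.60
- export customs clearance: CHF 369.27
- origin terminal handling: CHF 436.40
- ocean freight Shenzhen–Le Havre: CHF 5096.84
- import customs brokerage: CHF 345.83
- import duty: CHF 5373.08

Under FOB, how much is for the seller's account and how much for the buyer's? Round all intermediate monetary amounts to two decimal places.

Seller: CHF 41083.07; buyer: CHF 10815.75

FOB: the seller bears costs until goods are on board at the origin port; the buyer bears freight, insurance and all costs thereafter.
Seller's account: goods 39333.80 + inland to port 943.60 + export clearance 369.27 + origin terminal 436.40 = 41083.07
Buyer's account: freight 5096.84 + brokerage 345.83 + duty 5373.08 = 10815.75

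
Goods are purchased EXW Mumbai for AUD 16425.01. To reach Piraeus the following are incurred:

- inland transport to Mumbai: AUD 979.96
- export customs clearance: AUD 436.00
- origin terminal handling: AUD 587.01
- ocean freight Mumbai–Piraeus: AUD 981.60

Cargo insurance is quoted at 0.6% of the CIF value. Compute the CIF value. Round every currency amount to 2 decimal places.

CIF value: AUD 19526.74

Let C be the CIF value. C = EXW price + pre-shipment costs + freight + 0.6% × C
C − 0.6% × C = 16425.01 + 979.96 + 436.00 + 587.01 + 981.60
0.994 × C = 19409.58
C = 19409.58 / 0.994 = 19526.74
Insurance premium = 0.6% × 19526.74 = 117.16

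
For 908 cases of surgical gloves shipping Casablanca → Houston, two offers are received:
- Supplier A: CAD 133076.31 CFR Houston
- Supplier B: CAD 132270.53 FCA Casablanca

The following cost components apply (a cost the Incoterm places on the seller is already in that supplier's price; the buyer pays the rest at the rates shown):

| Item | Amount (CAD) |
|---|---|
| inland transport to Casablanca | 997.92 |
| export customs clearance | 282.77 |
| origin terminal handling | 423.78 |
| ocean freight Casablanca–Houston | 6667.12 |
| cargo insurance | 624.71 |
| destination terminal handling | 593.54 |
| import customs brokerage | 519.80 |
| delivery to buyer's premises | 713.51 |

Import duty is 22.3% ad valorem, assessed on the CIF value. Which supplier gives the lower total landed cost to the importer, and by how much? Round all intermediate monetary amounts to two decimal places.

Supplier A (CFR):
CIF value = CFR price + insurance = 133076.31 + 624.71 = 133701.02
Import duty = 133701.02 × 22.3% = 29815.33
Buyer bears (A): 624.71 + 593.54 + 519.80 + 713.51 = 2451.56
Landed cost (A) = invoice 133076.31 + 2451.56 + duty 29815.33 = 165343.20
Supplier B (FCA):
CIF value = FCA price + origin terminal + freight + insurance = 132270.53 + 423.78 + 6667.12 + 624.71 = 139986.14
Import duty = 139986.14 × 22.3% = 31216.91
Buyer bears (B): 423.78 + 6667.12 + 624.71 + 593.54 + 519.80 + 713.51 = 9542.46
Landed cost (B) = invoice 132270.53 + 9542.46 + duty 31216.91 = 173029.90
Difference = |165343.20 − 173029.90| = 7686.70

Supplier A is cheaper by CAD 7686.70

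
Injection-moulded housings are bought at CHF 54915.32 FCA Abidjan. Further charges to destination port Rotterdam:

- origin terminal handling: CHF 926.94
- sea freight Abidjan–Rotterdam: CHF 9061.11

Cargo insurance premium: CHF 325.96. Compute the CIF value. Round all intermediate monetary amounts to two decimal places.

CIF = FCA price + pre-shipment costs + freight + insurance
CIF = 54915.32 + 926.94 + 9061.11 + 325.96 = 65229.33

CIF value: CHF 65229.33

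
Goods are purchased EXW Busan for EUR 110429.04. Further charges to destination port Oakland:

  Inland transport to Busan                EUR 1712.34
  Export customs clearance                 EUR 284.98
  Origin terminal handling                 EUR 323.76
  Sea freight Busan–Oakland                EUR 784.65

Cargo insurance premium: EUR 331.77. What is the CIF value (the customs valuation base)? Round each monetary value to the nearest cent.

CIF = EXW price + pre-shipment costs + freight + insurance
CIF = 110429.04 + 1712.34 + 284.98 + 323.76 + 784.65 + 331.77 = 113866.54

CIF value: EUR 113866.54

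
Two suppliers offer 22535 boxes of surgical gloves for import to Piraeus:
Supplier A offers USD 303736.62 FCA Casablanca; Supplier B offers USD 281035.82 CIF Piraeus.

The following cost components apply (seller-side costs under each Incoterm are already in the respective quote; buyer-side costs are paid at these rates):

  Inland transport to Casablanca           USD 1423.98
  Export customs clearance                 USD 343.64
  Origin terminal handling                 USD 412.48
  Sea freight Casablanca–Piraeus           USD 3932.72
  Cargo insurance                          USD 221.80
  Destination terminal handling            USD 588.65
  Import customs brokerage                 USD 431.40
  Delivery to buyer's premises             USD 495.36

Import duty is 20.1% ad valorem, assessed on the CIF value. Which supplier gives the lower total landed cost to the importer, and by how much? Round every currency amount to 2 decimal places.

Supplier B is cheaper by USD 32748.63

Supplier A (FCA):
CIF value = FCA price + origin terminal + freight + insurance = 303736.62 + 412.48 + 3932.72 + 221.80 = 308303.62
Import duty = 308303.62 × 20.1% = 61969.03
Buyer bears (A): 412.48 + 3932.72 + 221.80 + 588.65 + 431.40 + 495.36 = 6082.41
Landed cost (A) = invoice 303736.62 + 6082.41 + duty 61969.03 = 371788.06
Supplier B (CIF):
The CIF price already equals the CIF value: 281035.82
Import duty = 281035.82 × 20.1% = 56488.20
Buyer bears (B): 588.65 + 431.40 + 495.36 = 1515.41
Landed cost (B) = invoice 281035.82 + 1515.41 + duty 56488.20 = 339039.43
Difference = |371788.06 − 339039.43| = 32748.63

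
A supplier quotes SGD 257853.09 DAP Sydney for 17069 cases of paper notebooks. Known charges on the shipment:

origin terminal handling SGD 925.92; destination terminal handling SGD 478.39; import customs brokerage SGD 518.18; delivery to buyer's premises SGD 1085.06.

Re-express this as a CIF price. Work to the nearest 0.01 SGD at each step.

CIF price: SGD 256289.64

Not relevant to the conversion: origin terminal — on the seller under both DAP and CIF; already in the DAP price and stays in the CIF price. brokerage — on the buyer under both terms; not part of either seller's price.
From DAP to CIF, the seller no longer bears: destination terminal, delivery.
CIF price = 257853.09 − 478.39 − 1085.06 = 256289.64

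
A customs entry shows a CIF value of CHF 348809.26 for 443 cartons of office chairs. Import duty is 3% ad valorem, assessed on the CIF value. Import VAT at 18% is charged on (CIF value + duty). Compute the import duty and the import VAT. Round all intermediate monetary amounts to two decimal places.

Import duty = 348809.26 × 3% = 10464.28
VAT base = CIF + duty = 348809.26 + 10464.28 = 359273.54
Import VAT = 359273.54 × 18% = 64669.24

Import duty: CHF 10464.28; import VAT: CHF 64669.24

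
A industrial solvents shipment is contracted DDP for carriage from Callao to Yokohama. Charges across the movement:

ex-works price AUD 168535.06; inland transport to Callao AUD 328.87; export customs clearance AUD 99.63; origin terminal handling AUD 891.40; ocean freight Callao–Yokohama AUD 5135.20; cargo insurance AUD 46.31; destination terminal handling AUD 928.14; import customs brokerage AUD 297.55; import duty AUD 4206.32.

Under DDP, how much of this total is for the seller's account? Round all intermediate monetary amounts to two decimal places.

DDP: the seller bears all costs including import duty.
Seller's account: goods 168535.06 + inland to port 328.87 + export clearance 99.63 + origin terminal 891.40 + freight 5135.20 + insurance 46.31 + destination terminal 928.14 + brokerage 297.55 + duty 4206.32 = 180468.48
Buyer's account: 0.00

Seller's account: AUD 180468.48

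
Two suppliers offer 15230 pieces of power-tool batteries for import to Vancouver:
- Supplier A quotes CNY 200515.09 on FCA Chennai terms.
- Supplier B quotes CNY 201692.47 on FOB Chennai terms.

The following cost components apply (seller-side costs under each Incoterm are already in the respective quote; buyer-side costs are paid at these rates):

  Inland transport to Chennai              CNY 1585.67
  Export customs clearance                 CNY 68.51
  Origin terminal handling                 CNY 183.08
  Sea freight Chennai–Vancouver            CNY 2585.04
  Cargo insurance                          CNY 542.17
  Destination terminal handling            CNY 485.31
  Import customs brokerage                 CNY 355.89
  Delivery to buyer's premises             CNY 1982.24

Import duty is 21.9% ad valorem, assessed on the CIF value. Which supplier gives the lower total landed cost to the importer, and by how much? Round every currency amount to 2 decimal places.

Supplier A is cheaper by CNY 1212.05

Supplier A (FCA):
CIF value = FCA price + origin terminal + freight + insurance = 200515.09 + 183.08 + 2585.04 + 542.17 = 203825.38
Import duty = 203825.38 × 21.9% = 44637.76
Buyer bears (A): 183.08 + 2585.04 + 542.17 + 485.31 + 355.89 + 1982.24 = 6133.73
Landed cost (A) = invoice 200515.09 + 6133.73 + duty 44637.76 = 251286.58
Supplier B (FOB):
CIF value = FOB price + freight + insurance = 201692.47 + 2585.04 + 542.17 = 204819.68
Import duty = 204819.68 × 21.9% = 44855.51
Buyer bears (B): 2585.04 + 542.17 + 485.31 + 355.89 + 1982.24 = 5950.65
Landed cost (B) = invoice 201692.47 + 5950.65 + duty 44855.51 = 252498.63
Difference = |251286.58 − 252498.63| = 1212.05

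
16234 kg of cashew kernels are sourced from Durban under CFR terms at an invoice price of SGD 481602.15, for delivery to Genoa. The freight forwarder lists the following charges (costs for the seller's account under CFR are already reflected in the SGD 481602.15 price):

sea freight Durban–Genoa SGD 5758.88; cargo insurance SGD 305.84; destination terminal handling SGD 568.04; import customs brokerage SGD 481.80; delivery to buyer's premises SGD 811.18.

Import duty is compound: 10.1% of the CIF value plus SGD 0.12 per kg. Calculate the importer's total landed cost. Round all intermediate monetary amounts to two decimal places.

CFR: the seller pays costs through ocean freight to the destination port, but not insurance.
Already in the invoice (seller's account under CFR): freight — exclude.
CIF value = CFR price + insurance = 481602.15 + 305.84 = 481907.99
Ad valorem component: 481907.99 × 10.1% = 48672.71
Specific component: 16234 × 0.12 = 1948.08
Import duty = 48672.71 + 1948.08 = 50620.79
Buyer bears: insurance 305.84 + destination terminal 568.04 + brokerage 481.80 + delivery 811.18 + duty 50620.79 = 52787.65
Landed cost = invoice 481602.15 + 52787.65 = 534389.80

Total landed cost: SGD 534389.80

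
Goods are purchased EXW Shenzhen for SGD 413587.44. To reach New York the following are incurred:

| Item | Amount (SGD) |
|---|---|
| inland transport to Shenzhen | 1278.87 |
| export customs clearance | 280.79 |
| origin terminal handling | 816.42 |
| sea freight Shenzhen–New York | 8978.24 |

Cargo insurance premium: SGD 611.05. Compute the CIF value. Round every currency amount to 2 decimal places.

CIF = EXW price + pre-shipment costs + freight + insurance
CIF = 413587.44 + 1278.87 + 280.79 + 816.42 + 8978.24 + 611.05 = 425552.81

CIF value: SGD 425552.81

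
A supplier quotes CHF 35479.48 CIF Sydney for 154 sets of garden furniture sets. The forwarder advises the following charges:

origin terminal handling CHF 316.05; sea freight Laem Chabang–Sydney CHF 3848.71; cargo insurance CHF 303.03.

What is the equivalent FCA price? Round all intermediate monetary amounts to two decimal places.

FCA price: CHF 31011.69

From CIF to FCA, the seller no longer bears: origin terminal, freight, insurance.
FCA price = 35479.48 − 316.05 − 3848.71 − 303.03 = 31011.69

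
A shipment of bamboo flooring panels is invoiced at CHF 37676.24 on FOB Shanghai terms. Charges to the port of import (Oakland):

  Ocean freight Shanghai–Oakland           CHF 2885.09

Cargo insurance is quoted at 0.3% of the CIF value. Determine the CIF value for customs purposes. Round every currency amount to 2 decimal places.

CIF value: CHF 40683.38

Let C be the CIF value. C = FOB price + freight + 0.3% × C
C − 0.3% × C = 37676.24 + 2885.09
0.997 × C = 40561.33
C = 40561.33 / 0.997 = 40683.38
Insurance premium = 0.3% × 40683.38 = 122.05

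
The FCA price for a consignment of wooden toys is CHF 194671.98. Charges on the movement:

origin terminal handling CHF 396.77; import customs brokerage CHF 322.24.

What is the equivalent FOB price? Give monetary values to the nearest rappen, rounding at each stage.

Not relevant to the conversion: brokerage — on the buyer under both terms; not part of either seller's price.
From FCA to FOB, the seller additionally bears: origin terminal.
FOB price = 194671.98 + 396.77 = 195068.75

FOB price: CHF 195068.75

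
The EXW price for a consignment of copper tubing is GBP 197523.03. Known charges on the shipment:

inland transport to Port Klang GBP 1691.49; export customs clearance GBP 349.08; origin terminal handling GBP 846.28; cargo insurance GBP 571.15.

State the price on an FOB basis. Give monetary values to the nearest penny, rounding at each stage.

FOB price: GBP 200409.88

Not relevant to the conversion: insurance — on the buyer under both terms; not part of either seller's price.
From EXW to FOB, the seller additionally bears: inland to port, export clearance, origin terminal.
FOB price = 197523.03 + 1691.49 + 349.08 + 846.28 = 200409.88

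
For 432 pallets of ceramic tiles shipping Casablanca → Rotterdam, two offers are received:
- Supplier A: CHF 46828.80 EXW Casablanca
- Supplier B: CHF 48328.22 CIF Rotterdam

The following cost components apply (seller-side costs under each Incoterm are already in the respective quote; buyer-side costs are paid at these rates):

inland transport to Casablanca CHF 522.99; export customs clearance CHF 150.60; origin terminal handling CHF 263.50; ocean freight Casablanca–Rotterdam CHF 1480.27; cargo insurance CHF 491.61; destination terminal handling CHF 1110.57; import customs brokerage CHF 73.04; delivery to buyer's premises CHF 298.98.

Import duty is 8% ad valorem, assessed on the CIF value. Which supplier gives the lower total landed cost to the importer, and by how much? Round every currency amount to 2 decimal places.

Supplier A (EXW):
CIF value = EXW price + inland to port + export clearance + origin terminal + freight + insurance = 46828.80 + 522.99 + 150.60 + 263.50 + 1480.27 + 491.61 = 49737.77
Import duty = 49737.77 × 8% = 3979.02
Buyer bears (A): 522.99 + 150.60 + 263.50 + 1480.27 + 491.61 + 1110.57 + 73.04 + 298.98 = 4391.56
Landed cost (A) = invoice 46828.80 + 4391.56 + duty 3979.02 = 55199.38
Supplier B (CIF):
The CIF price already equals the CIF value: 48328.22
Import duty = 48328.22 × 8% = 3866.26
Buyer bears (B): 1110.57 + 73.04 + 298.98 = 1482.59
Landed cost (B) = invoice 48328.22 + 1482.59 + duty 3866.26 = 53677.07
Difference = |55199.38 − 53677.07| = 1522.31

Supplier B is cheaper by CHF 1522.31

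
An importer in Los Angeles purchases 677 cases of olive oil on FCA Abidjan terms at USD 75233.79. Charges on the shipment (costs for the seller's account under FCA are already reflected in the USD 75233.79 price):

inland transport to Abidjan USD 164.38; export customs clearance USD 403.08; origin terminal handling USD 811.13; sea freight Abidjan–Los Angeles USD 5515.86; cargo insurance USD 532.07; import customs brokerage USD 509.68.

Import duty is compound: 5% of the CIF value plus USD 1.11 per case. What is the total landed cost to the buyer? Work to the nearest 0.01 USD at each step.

Total landed cost: USD 87458.64

FCA: the seller delivers export-cleared goods to the carrier; the buyer bears costs from that point.
Already in the invoice (seller's account under FCA): inland to port, export clearance — exclude.
CIF value = FCA price + origin terminal + freight + insurance = 75233.79 + 811.13 + 5515.86 + 532.07 = 82092.85
Ad valorem component: 82092.85 × 5% = 4104.64
Specific component: 677 × 1.11 = 751.47
Import duty = 4104.64 + 751.47 = 4856.11
Buyer bears: origin terminal 811.13 + freight 5515.86 + insurance 532.07 + brokerage 509.68 + duty 4856.11 = 12224.85
Landed cost = invoice 75233.79 + 12224.85 = 87458.64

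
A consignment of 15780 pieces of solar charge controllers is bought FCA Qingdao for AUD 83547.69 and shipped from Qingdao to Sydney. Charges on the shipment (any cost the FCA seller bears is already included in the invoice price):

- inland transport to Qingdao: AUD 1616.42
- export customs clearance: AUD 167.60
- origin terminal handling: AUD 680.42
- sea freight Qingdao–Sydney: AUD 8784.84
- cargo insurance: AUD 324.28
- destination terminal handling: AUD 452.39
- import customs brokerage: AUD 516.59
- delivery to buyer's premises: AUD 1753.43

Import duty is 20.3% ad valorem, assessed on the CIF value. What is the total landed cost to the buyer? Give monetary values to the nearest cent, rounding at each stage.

Total landed cost: AUD 115007.10

FCA: the seller delivers export-cleared goods to the carrier; the buyer bears costs from that point.
Already in the invoice (seller's account under FCA): inland to port, export clearance — exclude.
CIF value = FCA price + origin terminal + freight + insurance = 83547.69 + 680.42 + 8784.84 + 324.28 = 93337.23
Import duty = 93337.23 × 20.3% = 18947.46
Buyer bears: origin terminal 680.42 + freight 8784.84 + insurance 324.28 + destination terminal 452.39 + brokerage 516.59 + delivery 1753.43 + duty 18947.46 = 31459.41
Landed cost = invoice 83547.69 + 31459.41 = 115007.10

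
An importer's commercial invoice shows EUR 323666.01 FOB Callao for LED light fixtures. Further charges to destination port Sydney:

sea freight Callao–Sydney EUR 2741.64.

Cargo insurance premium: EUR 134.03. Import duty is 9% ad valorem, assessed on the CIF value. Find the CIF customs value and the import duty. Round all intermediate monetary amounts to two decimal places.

CIF = FOB price + freight + insurance
CIF = 323666.01 + 2741.64 + 134.03 = 326541.68
Import duty = 326541.68 × 9% = 29388.75

CIF value: EUR 326541.68; import duty: EUR 29388.75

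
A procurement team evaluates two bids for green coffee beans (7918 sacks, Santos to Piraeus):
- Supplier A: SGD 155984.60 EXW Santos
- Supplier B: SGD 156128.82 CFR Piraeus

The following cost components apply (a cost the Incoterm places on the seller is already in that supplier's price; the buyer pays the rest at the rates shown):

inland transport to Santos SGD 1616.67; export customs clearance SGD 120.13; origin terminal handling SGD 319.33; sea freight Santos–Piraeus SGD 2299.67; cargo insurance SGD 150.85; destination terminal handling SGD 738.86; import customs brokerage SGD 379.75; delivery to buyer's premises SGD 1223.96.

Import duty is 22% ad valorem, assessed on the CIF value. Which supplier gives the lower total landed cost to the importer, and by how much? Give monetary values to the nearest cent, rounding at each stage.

Supplier A (EXW):
CIF value = EXW price + inland to port + export clearance + origin terminal + freight + insurance = 155984.60 + 1616.67 + 120.13 + 319.33 + 2299.67 + 150.85 = 160491.25
Import duty = 160491.25 × 22% = 35308.08
Buyer bears (A): 1616.67 + 120.13 + 319.33 + 2299.67 + 150.85 + 738.86 + 379.75 + 1223.96 = 6849.22
Landed cost (A) = invoice 155984.60 + 6849.22 + duty 35308.08 = 198141.90
Supplier B (CFR):
CIF value = CFR price + insurance = 156128.82 + 150.85 = 156279.67
Import duty = 156279.67 × 22% = 34381.53
Buyer bears (B): 150.85 + 738.86 + 379.75 + 1223.96 = 2493.42
Landed cost (B) = invoice 156128.82 + 2493.42 + duty 34381.53 = 193003.77
Difference = |198141.90 − 193003.77| = 5138.13

Supplier B is cheaper by SGD 5138.13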